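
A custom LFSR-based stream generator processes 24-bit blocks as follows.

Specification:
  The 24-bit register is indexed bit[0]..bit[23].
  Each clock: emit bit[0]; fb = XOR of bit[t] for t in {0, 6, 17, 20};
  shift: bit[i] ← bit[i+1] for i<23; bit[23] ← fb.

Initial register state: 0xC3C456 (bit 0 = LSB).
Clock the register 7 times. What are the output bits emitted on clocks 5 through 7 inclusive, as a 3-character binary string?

reg_0 = 0xC3C456
clock 1: out=0, reg = 0x61E22B
clock 2: out=1, reg = 0xB0F115
clock 3: out=1, reg = 0x58788A
clock 4: out=0, reg = 0xAC3C45
clock 5: out=1, reg = 0x561E22
clock 6: out=0, reg = 0x2B0F11
clock 7: out=1, reg = 0x158788

101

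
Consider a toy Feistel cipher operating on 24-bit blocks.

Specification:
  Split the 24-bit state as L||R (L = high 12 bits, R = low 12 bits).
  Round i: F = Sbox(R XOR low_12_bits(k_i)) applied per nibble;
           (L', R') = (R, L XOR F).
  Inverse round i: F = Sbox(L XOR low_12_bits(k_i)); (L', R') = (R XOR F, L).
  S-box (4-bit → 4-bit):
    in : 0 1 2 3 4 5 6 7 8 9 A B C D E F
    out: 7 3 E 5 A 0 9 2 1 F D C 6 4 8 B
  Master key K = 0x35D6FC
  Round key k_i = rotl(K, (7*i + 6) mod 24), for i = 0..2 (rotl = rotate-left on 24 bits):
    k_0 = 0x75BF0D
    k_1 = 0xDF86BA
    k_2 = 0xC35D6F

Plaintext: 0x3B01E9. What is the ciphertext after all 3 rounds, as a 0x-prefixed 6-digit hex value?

s_0 = plaintext = 0x3B01E9
s_1 = Round(s_0, k_0) = 0x1E9B3A
s_2 = Round(s_1, k_1) = 0xB3A5FE
s_3 = Round(s_2, k_2) = 0x5FEAC9

0x5FEAC9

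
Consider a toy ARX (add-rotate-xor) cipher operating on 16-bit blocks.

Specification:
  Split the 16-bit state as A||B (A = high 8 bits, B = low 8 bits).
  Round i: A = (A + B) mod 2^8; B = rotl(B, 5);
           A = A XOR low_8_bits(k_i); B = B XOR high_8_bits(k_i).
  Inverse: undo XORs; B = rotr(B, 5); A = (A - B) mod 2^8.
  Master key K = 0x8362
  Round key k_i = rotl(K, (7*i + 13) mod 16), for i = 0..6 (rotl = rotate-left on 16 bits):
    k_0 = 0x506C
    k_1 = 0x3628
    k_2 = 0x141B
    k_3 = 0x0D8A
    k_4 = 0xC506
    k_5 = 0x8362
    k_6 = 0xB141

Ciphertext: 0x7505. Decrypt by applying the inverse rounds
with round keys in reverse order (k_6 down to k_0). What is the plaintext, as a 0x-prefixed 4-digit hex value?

0x638D

s_0 = ciphertext = 0x7505
s_1 = InvRound(s_0, k_6) = 0x8FA5
s_2 = InvRound(s_1, k_5) = 0xBC31
s_3 = InvRound(s_2, k_4) = 0x13A7
s_4 = InvRound(s_3, k_3) = 0x4455
s_5 = InvRound(s_4, k_2) = 0x550A
s_6 = InvRound(s_5, k_1) = 0x9CE1
s_7 = InvRound(s_6, k_0) = 0x638D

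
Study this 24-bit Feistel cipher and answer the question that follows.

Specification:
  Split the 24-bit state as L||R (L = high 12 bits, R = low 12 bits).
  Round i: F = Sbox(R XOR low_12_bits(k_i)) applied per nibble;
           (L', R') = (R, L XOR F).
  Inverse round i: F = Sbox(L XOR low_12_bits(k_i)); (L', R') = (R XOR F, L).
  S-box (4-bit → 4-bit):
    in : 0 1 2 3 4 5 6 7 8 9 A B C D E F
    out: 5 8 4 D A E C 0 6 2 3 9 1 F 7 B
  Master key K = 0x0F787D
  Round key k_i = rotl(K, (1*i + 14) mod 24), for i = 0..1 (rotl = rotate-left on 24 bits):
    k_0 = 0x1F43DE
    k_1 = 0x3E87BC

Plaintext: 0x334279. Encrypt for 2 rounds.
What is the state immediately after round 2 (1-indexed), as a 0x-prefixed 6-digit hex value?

s_0 = plaintext = 0x334279
s_1 = Round(s_0, k_0) = 0x279B04
s_2 = Round(s_1, k_1) = 0xB043EF

0xB043EF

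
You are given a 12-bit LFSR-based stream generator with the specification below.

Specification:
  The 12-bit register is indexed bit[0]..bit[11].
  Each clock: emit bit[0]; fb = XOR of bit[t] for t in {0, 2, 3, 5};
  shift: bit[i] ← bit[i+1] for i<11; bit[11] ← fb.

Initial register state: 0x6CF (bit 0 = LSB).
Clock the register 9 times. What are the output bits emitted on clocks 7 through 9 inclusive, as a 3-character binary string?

reg_0 = 0x6CF
clock 1: out=1, reg = 0xB67
clock 2: out=1, reg = 0xDB3
clock 3: out=1, reg = 0x6D9
clock 4: out=1, reg = 0x36C
clock 5: out=0, reg = 0x9B6
clock 6: out=0, reg = 0x4DB
clock 7: out=1, reg = 0x26D
clock 8: out=1, reg = 0x136
clock 9: out=0, reg = 0x09B

110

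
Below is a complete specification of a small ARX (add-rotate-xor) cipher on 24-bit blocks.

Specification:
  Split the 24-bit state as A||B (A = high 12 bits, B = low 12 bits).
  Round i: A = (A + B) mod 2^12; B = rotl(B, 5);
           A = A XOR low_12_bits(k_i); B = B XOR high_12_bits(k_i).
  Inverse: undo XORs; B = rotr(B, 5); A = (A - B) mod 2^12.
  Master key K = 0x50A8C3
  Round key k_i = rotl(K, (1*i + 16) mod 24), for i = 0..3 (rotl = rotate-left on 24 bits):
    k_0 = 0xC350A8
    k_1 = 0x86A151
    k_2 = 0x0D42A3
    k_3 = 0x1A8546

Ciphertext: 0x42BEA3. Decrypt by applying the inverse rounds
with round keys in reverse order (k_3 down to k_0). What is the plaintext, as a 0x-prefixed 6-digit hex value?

s_0 = ciphertext = 0x42BEA3
s_1 = InvRound(s_0, k_3) = 0xB755F8
s_2 = InvRound(s_1, k_2) = 0x3AD629
s_3 = InvRound(s_2, k_1) = 0x10A1F2
s_4 = InvRound(s_3, k_0) = 0xDB43EE

0xDB43EE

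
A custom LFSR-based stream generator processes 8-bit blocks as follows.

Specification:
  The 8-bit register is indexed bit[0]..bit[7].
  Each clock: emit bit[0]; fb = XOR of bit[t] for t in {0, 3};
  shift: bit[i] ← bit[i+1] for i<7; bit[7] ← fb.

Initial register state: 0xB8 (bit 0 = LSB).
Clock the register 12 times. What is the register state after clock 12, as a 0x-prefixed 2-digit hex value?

0x64

reg_0 = 0xB8
clock 1: out=0, reg = 0xDC
clock 2: out=0, reg = 0xEE
clock 3: out=0, reg = 0xF7
clock 4: out=1, reg = 0xFB
clock 5: out=1, reg = 0x7D
clock 6: out=1, reg = 0x3E
clock 7: out=0, reg = 0x9F
clock 8: out=1, reg = 0x4F
clock 9: out=1, reg = 0x27
clock 10: out=1, reg = 0x93
clock 11: out=1, reg = 0xC9
clock 12: out=1, reg = 0x64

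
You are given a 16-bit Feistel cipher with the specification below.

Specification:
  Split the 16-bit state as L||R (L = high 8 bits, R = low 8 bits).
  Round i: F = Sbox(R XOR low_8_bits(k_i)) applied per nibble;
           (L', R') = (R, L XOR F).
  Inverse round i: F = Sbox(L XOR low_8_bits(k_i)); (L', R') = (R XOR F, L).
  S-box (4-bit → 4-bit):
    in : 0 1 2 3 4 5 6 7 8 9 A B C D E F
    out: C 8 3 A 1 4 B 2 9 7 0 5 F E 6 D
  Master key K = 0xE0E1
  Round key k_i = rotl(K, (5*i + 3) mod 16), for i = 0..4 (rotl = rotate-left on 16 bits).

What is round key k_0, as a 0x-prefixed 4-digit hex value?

K = 0xE0E1
k_0 = rotl(K, (5*0+3) mod 16) = rotl(K, 3) = 0x070F

0x070F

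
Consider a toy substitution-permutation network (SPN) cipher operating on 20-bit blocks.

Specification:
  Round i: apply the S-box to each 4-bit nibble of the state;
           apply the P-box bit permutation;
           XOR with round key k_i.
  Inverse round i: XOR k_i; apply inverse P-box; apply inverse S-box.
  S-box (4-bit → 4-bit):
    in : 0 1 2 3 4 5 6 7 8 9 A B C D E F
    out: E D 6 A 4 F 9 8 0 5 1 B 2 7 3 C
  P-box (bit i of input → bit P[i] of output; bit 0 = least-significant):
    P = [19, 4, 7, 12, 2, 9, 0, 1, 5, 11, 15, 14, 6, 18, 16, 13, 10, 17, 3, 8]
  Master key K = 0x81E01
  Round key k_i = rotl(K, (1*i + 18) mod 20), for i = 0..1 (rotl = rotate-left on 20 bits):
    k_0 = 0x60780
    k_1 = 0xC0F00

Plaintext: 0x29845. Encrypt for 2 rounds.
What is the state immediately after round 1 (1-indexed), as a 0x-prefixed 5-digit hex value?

s_0 = plaintext = 0x29845
s_1 = Round(s_0, k_0) = 0xD1759
s_2 = Round(s_1, k_1) = 0x769CF

0xD1759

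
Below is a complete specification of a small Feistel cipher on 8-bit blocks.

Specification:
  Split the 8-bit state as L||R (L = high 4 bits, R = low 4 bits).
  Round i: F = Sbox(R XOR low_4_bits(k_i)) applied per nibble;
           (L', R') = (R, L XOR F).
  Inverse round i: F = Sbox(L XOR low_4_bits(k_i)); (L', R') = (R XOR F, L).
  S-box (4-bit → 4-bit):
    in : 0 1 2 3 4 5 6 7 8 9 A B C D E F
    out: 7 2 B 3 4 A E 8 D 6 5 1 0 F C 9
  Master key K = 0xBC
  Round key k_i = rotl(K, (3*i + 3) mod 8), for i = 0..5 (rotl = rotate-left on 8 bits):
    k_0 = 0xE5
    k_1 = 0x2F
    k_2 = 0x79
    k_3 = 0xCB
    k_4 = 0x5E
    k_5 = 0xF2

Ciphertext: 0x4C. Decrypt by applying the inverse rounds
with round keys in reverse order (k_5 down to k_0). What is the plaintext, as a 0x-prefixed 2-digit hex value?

s_0 = ciphertext = 0x4C
s_1 = InvRound(s_0, k_5) = 0x24
s_2 = InvRound(s_1, k_4) = 0x42
s_3 = InvRound(s_2, k_3) = 0xB4
s_4 = InvRound(s_3, k_2) = 0xFB
s_5 = InvRound(s_4, k_1) = 0xCF
s_6 = InvRound(s_5, k_0) = 0x9C

0x9C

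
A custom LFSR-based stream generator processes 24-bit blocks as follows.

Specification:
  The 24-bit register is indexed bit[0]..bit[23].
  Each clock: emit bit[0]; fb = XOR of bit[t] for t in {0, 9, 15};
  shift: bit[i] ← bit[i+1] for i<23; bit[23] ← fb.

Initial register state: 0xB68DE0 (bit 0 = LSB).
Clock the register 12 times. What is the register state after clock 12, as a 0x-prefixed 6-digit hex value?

0x1CBB68

reg_0 = 0xB68DE0
clock 1: out=0, reg = 0xDB46F0
clock 2: out=0, reg = 0xEDA378
clock 3: out=0, reg = 0x76D1BC
clock 4: out=0, reg = 0xBB68DE
clock 5: out=0, reg = 0x5DB46F
clock 6: out=1, reg = 0x2EDA37
clock 7: out=1, reg = 0x976D1B
clock 8: out=1, reg = 0xCBB68D
clock 9: out=1, reg = 0xE5DB46
clock 10: out=0, reg = 0x72EDA3
clock 11: out=1, reg = 0x3976D1
clock 12: out=1, reg = 0x1CBB68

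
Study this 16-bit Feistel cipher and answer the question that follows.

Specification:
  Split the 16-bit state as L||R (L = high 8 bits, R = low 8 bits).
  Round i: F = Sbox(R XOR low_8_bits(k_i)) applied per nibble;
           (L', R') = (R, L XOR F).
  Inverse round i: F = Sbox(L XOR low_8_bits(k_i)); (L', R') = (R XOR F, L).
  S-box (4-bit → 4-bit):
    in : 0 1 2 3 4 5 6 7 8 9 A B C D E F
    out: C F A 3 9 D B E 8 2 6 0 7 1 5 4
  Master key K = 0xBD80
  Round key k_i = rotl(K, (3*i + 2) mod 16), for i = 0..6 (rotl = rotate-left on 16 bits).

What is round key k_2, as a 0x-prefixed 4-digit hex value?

0x80BD

K = 0xBD80
k_0 = rotl(K, (3*0+2) mod 16) = rotl(K, 2) = 0xF602
k_1 = rotl(K, (3*1+2) mod 16) = rotl(K, 5) = 0xB017
k_2 = rotl(K, (3*2+2) mod 16) = rotl(K, 8) = 0x80BD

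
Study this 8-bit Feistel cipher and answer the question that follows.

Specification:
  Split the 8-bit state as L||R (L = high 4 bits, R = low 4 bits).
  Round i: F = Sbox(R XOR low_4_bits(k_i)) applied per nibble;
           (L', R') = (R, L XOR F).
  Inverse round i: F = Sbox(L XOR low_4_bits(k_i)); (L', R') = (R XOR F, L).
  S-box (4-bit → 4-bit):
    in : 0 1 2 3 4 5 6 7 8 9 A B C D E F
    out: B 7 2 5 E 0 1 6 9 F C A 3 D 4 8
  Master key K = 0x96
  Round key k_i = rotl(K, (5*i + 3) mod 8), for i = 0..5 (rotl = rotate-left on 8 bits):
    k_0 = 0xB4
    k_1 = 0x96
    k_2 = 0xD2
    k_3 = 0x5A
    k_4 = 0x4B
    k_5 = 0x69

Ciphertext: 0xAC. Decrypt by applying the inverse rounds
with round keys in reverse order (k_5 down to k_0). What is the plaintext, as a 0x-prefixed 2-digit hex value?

0xEC

s_0 = ciphertext = 0xAC
s_1 = InvRound(s_0, k_5) = 0x9A
s_2 = InvRound(s_1, k_4) = 0x89
s_3 = InvRound(s_2, k_3) = 0xB8
s_4 = InvRound(s_3, k_2) = 0x7B
s_5 = InvRound(s_4, k_1) = 0xC7
s_6 = InvRound(s_5, k_0) = 0xEC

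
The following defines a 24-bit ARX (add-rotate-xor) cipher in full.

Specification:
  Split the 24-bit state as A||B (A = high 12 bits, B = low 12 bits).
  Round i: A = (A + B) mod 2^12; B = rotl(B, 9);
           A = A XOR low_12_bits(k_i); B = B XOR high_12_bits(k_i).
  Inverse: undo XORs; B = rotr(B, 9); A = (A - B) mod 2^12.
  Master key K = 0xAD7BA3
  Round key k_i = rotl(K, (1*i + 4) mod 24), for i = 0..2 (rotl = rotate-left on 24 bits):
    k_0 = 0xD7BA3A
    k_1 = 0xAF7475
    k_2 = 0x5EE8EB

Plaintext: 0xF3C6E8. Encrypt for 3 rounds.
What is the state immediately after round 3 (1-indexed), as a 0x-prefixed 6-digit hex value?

0xC1F306

s_0 = plaintext = 0xF3C6E8
s_1 = Round(s_0, k_0) = 0xC1EDA6
s_2 = Round(s_1, k_1) = 0xDB1743
s_3 = Round(s_2, k_2) = 0xC1F306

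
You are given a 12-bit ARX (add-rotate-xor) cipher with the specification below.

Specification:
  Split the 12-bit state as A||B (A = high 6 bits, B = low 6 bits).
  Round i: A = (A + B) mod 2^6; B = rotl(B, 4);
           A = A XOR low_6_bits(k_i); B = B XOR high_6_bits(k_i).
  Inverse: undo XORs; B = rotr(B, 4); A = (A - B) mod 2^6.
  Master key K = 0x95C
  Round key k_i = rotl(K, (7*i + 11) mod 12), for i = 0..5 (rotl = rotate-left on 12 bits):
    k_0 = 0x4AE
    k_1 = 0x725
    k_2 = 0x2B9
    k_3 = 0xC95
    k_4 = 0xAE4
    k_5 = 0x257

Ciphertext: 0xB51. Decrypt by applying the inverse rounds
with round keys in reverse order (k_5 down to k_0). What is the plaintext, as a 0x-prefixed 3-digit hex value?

s_0 = ciphertext = 0xB51
s_1 = InvRound(s_0, k_5) = 0x661
s_2 = InvRound(s_1, k_4) = 0x568
s_3 = InvRound(s_2, k_3) = 0x5E9
s_4 = InvRound(s_3, k_2) = 0x80E
s_5 = InvRound(s_4, k_1) = 0xF09
s_6 = InvRound(s_5, k_0) = 0x96D

0x96D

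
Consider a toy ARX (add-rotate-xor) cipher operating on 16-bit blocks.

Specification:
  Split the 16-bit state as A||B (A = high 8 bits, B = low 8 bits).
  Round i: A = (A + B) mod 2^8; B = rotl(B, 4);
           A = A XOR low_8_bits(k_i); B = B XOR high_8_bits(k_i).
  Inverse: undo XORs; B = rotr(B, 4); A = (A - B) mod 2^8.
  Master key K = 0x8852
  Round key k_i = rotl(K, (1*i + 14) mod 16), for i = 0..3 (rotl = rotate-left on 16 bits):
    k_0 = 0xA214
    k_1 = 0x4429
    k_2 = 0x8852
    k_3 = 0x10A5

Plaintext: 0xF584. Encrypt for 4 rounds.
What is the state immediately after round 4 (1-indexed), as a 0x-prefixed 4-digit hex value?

0xC572

s_0 = plaintext = 0xF584
s_1 = Round(s_0, k_0) = 0x6DEA
s_2 = Round(s_1, k_1) = 0x7EEA
s_3 = Round(s_2, k_2) = 0x3A26
s_4 = Round(s_3, k_3) = 0xC572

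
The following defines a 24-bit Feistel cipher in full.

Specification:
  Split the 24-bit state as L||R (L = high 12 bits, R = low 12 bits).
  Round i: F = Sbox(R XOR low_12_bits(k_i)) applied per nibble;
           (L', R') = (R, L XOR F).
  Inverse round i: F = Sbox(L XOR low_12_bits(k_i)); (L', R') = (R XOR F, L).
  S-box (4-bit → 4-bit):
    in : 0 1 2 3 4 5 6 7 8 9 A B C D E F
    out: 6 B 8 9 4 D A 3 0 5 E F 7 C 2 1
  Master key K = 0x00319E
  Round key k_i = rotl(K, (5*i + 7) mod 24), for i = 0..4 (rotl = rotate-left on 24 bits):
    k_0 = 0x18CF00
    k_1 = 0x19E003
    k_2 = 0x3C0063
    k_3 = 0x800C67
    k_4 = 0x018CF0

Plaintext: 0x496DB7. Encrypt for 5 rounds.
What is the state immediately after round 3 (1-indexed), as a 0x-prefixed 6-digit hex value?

s_0 = plaintext = 0x496DB7
s_1 = Round(s_0, k_0) = 0xDB7C65
s_2 = Round(s_1, k_1) = 0xC65A1D
s_3 = Round(s_2, k_2) = 0xA1D257
s_4 = Round(s_3, k_3) = 0x25788B
s_5 = Round(s_4, k_4) = 0x88B668

0xA1D257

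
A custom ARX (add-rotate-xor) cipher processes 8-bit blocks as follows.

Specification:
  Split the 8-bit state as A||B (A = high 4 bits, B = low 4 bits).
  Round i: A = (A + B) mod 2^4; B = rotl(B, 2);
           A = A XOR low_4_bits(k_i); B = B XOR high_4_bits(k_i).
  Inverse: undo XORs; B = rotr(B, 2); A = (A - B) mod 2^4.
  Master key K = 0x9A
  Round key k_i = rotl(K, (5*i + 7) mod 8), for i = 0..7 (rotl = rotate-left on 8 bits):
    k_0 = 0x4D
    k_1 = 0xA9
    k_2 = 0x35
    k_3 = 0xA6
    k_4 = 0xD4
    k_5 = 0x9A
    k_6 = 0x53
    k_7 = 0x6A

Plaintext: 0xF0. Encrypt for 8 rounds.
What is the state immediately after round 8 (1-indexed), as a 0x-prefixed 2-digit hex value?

s_0 = plaintext = 0xF0
s_1 = Round(s_0, k_0) = 0x24
s_2 = Round(s_1, k_1) = 0xFB
s_3 = Round(s_2, k_2) = 0xFD
s_4 = Round(s_3, k_3) = 0xAD
s_5 = Round(s_4, k_4) = 0x3A
s_6 = Round(s_5, k_5) = 0x73
s_7 = Round(s_6, k_6) = 0x99
s_8 = Round(s_7, k_7) = 0x80

0x80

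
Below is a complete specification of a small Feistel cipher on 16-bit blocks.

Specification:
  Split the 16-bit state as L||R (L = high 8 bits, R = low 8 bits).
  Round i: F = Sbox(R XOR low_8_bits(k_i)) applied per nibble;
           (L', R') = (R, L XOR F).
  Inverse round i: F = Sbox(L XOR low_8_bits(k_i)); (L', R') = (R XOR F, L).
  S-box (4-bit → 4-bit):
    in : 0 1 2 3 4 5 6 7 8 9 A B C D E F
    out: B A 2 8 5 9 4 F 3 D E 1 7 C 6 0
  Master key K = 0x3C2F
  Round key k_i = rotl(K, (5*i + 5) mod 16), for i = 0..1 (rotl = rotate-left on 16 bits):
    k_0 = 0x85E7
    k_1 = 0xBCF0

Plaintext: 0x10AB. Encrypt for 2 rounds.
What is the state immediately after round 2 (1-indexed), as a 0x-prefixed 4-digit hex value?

s_0 = plaintext = 0x10AB
s_1 = Round(s_0, k_0) = 0xAB47
s_2 = Round(s_1, k_1) = 0x47B4

0x47B4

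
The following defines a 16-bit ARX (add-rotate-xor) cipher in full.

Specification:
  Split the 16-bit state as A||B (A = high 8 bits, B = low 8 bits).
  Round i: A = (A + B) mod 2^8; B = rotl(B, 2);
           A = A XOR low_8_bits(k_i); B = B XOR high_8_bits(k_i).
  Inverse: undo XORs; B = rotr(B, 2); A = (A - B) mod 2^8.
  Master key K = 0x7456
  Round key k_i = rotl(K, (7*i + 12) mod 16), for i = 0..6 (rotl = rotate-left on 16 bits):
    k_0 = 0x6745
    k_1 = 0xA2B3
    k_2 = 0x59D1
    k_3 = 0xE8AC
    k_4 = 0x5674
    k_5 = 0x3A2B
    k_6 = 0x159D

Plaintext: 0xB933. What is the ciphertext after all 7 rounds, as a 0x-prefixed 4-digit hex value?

0x62CB

s_0 = plaintext = 0xB933
s_1 = Round(s_0, k_0) = 0xA9AB
s_2 = Round(s_1, k_1) = 0xE70C
s_3 = Round(s_2, k_2) = 0x2269
s_4 = Round(s_3, k_3) = 0x274D
s_5 = Round(s_4, k_4) = 0x0063
s_6 = Round(s_5, k_5) = 0x48B7
s_7 = Round(s_6, k_6) = 0x62CB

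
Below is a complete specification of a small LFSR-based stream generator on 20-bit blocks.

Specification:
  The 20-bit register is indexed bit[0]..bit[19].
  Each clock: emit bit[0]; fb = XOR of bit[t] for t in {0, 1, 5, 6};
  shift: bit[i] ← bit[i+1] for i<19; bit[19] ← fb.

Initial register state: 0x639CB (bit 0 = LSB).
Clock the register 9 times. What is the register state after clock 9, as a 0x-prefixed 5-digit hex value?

reg_0 = 0x639CB
clock 1: out=1, reg = 0xB1CE5
clock 2: out=1, reg = 0xD8E72
clock 3: out=0, reg = 0xEC739
clock 4: out=1, reg = 0x7639C
clock 5: out=0, reg = 0x3B1CE
clock 6: out=0, reg = 0x1D8E7
clock 7: out=1, reg = 0x0EC73
clock 8: out=1, reg = 0x07639
clock 9: out=1, reg = 0x03B1C

0x03B1C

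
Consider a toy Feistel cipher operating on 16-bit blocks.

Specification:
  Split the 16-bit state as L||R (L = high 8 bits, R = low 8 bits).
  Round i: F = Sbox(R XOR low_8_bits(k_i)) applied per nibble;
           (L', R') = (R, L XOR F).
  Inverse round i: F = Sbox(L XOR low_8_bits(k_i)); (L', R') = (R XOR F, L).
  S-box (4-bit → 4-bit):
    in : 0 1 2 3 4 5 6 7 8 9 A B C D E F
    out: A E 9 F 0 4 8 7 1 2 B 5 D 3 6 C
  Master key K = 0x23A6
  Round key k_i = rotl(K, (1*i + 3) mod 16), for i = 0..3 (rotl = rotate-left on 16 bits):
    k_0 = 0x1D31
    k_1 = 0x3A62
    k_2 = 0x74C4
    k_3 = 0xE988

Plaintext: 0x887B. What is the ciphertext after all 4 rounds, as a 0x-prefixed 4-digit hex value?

s_0 = plaintext = 0x887B
s_1 = Round(s_0, k_0) = 0x7B83
s_2 = Round(s_1, k_1) = 0x8315
s_3 = Round(s_2, k_2) = 0x15BD
s_4 = Round(s_3, k_3) = 0xBDE1

0xBDE1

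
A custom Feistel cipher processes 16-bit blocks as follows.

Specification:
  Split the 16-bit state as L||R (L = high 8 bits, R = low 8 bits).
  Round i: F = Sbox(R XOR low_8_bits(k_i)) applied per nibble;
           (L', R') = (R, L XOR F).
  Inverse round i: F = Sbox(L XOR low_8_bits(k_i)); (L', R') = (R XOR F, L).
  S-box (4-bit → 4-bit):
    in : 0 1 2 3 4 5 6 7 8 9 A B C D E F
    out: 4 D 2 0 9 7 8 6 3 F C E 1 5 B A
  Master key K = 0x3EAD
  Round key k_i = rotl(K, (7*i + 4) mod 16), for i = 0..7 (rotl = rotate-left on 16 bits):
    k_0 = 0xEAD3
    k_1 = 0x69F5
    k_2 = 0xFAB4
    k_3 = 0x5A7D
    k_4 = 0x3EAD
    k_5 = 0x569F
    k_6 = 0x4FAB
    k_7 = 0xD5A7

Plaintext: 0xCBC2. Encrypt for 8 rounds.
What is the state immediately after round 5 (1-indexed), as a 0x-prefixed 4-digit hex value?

s_0 = plaintext = 0xCBC2
s_1 = Round(s_0, k_0) = 0xC216
s_2 = Round(s_1, k_1) = 0x1672
s_3 = Round(s_2, k_2) = 0x720E
s_4 = Round(s_3, k_3) = 0x0E12
s_5 = Round(s_4, k_4) = 0x12E4
s_6 = Round(s_5, k_5) = 0xE47C
s_7 = Round(s_6, k_6) = 0x7CB2
s_8 = Round(s_7, k_7) = 0xB2AB

0x12E4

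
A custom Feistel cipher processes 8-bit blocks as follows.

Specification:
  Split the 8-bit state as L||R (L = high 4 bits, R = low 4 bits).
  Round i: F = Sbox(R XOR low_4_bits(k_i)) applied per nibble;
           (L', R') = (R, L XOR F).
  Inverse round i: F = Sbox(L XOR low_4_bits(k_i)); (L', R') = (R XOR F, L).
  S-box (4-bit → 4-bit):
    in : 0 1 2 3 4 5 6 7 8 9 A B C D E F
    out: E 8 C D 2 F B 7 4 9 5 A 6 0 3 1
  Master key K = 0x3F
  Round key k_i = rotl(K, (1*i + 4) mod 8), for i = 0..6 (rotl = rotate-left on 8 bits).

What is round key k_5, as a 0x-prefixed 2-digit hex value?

K = 0x3F
k_0 = rotl(K, (1*0+4) mod 8) = rotl(K, 4) = 0xF3
k_1 = rotl(K, (1*1+4) mod 8) = rotl(K, 5) = 0xE7
k_2 = rotl(K, (1*2+4) mod 8) = rotl(K, 6) = 0xCF
k_3 = rotl(K, (1*3+4) mod 8) = rotl(K, 7) = 0x9F
k_4 = rotl(K, (1*4+4) mod 8) = rotl(K, 0) = 0x3F
k_5 = rotl(K, (1*5+4) mod 8) = rotl(K, 1) = 0x7E

0x7E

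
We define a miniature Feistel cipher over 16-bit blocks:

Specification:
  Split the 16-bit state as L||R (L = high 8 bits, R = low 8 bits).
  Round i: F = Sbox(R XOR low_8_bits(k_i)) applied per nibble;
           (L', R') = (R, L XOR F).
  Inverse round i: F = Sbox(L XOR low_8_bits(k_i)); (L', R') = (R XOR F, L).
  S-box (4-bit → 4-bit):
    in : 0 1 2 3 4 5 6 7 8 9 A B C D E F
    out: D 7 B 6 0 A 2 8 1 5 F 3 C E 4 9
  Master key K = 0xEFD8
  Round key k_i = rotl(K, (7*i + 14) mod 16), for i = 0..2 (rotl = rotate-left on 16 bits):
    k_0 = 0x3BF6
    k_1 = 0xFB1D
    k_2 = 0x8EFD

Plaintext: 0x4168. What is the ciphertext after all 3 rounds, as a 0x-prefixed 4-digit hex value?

0xB915

s_0 = plaintext = 0x4168
s_1 = Round(s_0, k_0) = 0x6815
s_2 = Round(s_1, k_1) = 0x15B9
s_3 = Round(s_2, k_2) = 0xB915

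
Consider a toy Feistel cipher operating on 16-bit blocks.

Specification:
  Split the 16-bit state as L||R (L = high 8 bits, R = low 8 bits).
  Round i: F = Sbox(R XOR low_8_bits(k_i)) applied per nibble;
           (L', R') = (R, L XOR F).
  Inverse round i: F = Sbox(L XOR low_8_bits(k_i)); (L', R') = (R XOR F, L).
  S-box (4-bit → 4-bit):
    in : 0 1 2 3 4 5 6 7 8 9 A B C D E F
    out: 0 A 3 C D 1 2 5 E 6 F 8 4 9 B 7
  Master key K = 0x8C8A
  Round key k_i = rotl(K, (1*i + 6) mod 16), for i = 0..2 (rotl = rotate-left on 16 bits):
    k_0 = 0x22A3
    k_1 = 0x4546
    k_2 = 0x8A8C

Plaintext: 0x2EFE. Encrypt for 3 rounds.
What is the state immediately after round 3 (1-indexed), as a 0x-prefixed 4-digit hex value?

0xA409

s_0 = plaintext = 0x2EFE
s_1 = Round(s_0, k_0) = 0xFE37
s_2 = Round(s_1, k_1) = 0x37A4
s_3 = Round(s_2, k_2) = 0xA409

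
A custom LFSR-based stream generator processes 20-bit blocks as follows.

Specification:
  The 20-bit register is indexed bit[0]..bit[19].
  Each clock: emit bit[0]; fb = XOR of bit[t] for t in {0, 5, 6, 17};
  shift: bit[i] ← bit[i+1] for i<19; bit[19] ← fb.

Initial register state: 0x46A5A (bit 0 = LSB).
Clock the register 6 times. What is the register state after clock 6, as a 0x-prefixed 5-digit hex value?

reg_0 = 0x46A5A
clock 1: out=0, reg = 0xA352D
clock 2: out=1, reg = 0xD1A96
clock 3: out=0, reg = 0x68D4B
clock 4: out=1, reg = 0xB46A5
clock 5: out=1, reg = 0xDA352
clock 6: out=0, reg = 0xED1A9

0xED1A9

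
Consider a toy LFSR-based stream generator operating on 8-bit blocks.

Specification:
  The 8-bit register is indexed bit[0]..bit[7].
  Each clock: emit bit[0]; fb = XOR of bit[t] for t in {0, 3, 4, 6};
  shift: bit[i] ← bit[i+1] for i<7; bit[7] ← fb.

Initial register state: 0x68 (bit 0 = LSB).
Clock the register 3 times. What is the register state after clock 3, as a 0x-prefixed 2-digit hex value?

0x4D

reg_0 = 0x68
clock 1: out=0, reg = 0x34
clock 2: out=0, reg = 0x9A
clock 3: out=0, reg = 0x4D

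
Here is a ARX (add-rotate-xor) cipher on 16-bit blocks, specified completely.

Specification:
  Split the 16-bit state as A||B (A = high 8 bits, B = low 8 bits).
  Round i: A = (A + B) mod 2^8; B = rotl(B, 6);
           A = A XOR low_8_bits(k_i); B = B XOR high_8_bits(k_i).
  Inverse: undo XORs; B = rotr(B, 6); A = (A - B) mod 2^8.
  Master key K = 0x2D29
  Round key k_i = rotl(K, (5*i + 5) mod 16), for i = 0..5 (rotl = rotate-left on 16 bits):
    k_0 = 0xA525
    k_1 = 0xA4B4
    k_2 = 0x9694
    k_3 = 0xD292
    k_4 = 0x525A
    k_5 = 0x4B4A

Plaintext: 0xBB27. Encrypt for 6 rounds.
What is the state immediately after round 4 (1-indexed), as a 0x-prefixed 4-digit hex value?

0xD98C

s_0 = plaintext = 0xBB27
s_1 = Round(s_0, k_0) = 0xC76C
s_2 = Round(s_1, k_1) = 0x87BF
s_3 = Round(s_2, k_2) = 0xD279
s_4 = Round(s_3, k_3) = 0xD98C
s_5 = Round(s_4, k_4) = 0x3F71
s_6 = Round(s_5, k_5) = 0xFA17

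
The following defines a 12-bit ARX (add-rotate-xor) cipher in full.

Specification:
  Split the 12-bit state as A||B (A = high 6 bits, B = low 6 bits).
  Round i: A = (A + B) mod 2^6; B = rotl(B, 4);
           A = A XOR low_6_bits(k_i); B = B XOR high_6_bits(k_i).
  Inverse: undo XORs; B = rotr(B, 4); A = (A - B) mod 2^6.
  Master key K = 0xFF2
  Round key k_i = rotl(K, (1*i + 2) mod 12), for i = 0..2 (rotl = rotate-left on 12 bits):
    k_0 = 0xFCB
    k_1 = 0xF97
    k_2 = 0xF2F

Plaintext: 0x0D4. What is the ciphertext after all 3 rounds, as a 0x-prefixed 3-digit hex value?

s_0 = plaintext = 0x0D4
s_1 = Round(s_0, k_0) = 0x73A
s_2 = Round(s_1, k_1) = 0x050
s_3 = Round(s_2, k_2) = 0xFB8

0xFB8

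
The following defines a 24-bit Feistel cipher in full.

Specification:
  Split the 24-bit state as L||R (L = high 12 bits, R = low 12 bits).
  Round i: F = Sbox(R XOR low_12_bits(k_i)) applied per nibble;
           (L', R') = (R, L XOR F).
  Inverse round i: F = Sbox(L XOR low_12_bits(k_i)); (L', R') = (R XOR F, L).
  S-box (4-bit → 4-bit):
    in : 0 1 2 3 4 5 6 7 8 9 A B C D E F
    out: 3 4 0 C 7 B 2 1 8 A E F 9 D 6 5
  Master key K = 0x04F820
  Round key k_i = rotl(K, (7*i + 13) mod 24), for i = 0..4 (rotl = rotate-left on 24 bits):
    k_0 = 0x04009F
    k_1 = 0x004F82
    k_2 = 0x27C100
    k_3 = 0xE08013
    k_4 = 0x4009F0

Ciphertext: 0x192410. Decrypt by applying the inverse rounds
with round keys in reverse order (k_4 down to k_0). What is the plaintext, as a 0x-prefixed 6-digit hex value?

0x6E42D9

s_0 = ciphertext = 0x192410
s_1 = InvRound(s_0, k_4) = 0xC30192
s_2 = InvRound(s_1, k_3) = 0x89EC30
s_3 = InvRound(s_2, k_2) = 0x69689E
s_4 = InvRound(s_3, k_1) = 0x2D9696
s_5 = InvRound(s_4, k_0) = 0x6E42D9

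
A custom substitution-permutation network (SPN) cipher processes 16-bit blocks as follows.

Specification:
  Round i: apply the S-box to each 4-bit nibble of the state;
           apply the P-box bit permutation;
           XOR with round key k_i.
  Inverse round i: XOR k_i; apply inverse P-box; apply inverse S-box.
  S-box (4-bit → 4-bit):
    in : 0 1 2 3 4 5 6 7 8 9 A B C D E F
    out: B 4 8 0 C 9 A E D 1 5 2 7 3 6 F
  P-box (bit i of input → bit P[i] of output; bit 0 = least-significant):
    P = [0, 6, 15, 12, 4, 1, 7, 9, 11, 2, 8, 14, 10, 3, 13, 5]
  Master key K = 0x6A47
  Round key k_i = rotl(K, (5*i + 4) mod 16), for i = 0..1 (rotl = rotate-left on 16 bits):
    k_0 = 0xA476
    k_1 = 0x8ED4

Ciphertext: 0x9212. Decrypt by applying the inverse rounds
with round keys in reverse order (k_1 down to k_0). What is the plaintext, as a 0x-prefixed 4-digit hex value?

s_0 = ciphertext = 0x9212
s_1 = InvRound(s_0, k_1) = 0x9DE6
s_2 = InvRound(s_1, k_0) = 0x1AA2

0x1AA2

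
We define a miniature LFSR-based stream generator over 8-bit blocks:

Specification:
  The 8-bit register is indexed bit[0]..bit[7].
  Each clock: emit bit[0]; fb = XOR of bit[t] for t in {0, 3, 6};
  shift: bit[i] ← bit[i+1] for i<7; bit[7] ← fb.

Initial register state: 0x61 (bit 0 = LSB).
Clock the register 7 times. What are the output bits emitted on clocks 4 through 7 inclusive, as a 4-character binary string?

0011

reg_0 = 0x61
clock 1: out=1, reg = 0x30
clock 2: out=0, reg = 0x18
clock 3: out=0, reg = 0x8C
clock 4: out=0, reg = 0xC6
clock 5: out=0, reg = 0xE3
clock 6: out=1, reg = 0x71
clock 7: out=1, reg = 0x38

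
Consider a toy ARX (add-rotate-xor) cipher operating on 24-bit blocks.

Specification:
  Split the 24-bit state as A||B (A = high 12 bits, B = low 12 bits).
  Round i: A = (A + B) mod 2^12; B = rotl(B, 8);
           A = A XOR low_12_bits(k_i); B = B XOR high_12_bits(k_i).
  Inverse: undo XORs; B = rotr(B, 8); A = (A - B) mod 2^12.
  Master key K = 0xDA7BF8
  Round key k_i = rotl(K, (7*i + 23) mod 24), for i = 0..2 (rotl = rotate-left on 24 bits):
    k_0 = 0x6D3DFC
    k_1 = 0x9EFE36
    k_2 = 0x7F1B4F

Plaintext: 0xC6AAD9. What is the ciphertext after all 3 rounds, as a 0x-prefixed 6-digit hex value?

0x06CF80

s_0 = plaintext = 0xC6AAD9
s_1 = Round(s_0, k_0) = 0xABFF7E
s_2 = Round(s_1, k_1) = 0x40B718
s_3 = Round(s_2, k_2) = 0x06CF80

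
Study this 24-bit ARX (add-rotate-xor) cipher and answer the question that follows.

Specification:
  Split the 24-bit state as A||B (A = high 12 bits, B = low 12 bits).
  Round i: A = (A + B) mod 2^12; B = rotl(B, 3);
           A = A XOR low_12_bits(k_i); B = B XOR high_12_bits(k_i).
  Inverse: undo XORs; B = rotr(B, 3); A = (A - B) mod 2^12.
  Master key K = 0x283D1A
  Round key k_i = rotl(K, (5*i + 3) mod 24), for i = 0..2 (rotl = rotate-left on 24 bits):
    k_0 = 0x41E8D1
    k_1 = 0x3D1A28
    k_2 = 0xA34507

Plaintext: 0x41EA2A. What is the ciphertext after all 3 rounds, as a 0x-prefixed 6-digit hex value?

0xE50668

s_0 = plaintext = 0x41EA2A
s_1 = Round(s_0, k_0) = 0x69954B
s_2 = Round(s_1, k_1) = 0x1CC98B
s_3 = Round(s_2, k_2) = 0xE50668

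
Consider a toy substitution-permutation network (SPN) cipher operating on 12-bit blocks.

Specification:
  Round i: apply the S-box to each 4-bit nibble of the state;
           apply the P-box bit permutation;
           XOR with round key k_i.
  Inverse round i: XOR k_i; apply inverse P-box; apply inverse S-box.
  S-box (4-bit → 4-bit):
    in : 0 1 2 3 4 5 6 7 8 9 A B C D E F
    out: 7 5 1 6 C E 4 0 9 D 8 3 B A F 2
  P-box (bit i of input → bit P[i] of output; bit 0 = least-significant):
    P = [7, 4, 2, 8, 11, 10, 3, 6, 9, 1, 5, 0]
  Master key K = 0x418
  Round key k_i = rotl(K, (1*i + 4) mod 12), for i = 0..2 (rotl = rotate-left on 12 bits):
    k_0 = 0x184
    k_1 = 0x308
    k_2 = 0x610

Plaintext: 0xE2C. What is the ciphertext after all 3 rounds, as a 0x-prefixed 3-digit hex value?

s_0 = plaintext = 0xE2C
s_1 = Round(s_0, k_0) = 0xA37
s_2 = Round(s_1, k_1) = 0x701
s_3 = Round(s_2, k_2) = 0xA9C

0xA9C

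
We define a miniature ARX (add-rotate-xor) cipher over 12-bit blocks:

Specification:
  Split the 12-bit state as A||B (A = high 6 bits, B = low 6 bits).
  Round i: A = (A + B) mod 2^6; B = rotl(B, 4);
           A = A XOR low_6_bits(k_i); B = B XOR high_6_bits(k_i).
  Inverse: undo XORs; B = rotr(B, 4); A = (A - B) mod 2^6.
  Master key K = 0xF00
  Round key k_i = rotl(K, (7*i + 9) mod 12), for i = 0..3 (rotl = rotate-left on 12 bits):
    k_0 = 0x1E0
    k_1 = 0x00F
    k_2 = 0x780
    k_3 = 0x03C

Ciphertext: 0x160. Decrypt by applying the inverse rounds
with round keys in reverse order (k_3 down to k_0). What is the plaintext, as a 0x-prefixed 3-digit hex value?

0x880

s_0 = ciphertext = 0x160
s_1 = InvRound(s_0, k_3) = 0xDC2
s_2 = InvRound(s_1, k_2) = 0x1B1
s_3 = InvRound(s_2, k_1) = 0x087
s_4 = InvRound(s_3, k_0) = 0x880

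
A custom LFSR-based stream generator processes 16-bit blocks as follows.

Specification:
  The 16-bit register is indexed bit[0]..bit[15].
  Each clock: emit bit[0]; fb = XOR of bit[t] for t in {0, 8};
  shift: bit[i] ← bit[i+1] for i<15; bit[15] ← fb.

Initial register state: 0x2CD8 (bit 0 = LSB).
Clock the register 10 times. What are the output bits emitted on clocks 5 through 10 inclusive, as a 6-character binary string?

reg_0 = 0x2CD8
clock 1: out=0, reg = 0x166C
clock 2: out=0, reg = 0x0B36
clock 3: out=0, reg = 0x859B
clock 4: out=1, reg = 0x42CD
clock 5: out=1, reg = 0xA166
clock 6: out=0, reg = 0xD0B3
clock 7: out=1, reg = 0xE859
clock 8: out=1, reg = 0xF42C
clock 9: out=0, reg = 0x7A16
clock 10: out=0, reg = 0x3D0B

101100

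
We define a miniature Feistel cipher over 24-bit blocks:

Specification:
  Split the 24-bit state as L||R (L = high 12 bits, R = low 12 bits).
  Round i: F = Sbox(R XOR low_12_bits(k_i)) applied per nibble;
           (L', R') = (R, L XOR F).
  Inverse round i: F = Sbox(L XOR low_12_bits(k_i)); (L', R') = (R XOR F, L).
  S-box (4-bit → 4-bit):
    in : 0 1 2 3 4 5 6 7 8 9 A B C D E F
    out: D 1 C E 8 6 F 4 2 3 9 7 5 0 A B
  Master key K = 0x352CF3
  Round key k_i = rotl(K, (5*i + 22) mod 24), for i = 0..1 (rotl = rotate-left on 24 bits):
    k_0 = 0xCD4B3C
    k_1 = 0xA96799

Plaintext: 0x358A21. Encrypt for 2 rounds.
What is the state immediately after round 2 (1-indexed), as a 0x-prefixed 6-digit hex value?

0x248C20

s_0 = plaintext = 0x358A21
s_1 = Round(s_0, k_0) = 0xA21248
s_2 = Round(s_1, k_1) = 0x248C20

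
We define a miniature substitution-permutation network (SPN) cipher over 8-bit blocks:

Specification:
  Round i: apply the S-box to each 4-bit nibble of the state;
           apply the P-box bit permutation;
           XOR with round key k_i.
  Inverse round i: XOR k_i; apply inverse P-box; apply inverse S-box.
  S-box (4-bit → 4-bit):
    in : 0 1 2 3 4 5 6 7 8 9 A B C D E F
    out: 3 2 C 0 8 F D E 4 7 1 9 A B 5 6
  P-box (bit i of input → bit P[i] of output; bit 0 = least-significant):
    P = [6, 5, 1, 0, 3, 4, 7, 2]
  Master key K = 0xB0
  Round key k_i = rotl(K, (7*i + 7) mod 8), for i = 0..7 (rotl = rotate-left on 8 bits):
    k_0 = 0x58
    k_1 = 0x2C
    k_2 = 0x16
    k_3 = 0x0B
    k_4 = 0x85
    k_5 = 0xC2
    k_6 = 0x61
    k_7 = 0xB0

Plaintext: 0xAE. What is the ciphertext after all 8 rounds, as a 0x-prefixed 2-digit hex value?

0x96

s_0 = plaintext = 0xAE
s_1 = Round(s_0, k_0) = 0x12
s_2 = Round(s_1, k_1) = 0x3F
s_3 = Round(s_2, k_2) = 0x34
s_4 = Round(s_3, k_3) = 0x0A
s_5 = Round(s_4, k_4) = 0xDD
s_6 = Round(s_5, k_5) = 0xBF
s_7 = Round(s_6, k_6) = 0x4F
s_8 = Round(s_7, k_7) = 0x96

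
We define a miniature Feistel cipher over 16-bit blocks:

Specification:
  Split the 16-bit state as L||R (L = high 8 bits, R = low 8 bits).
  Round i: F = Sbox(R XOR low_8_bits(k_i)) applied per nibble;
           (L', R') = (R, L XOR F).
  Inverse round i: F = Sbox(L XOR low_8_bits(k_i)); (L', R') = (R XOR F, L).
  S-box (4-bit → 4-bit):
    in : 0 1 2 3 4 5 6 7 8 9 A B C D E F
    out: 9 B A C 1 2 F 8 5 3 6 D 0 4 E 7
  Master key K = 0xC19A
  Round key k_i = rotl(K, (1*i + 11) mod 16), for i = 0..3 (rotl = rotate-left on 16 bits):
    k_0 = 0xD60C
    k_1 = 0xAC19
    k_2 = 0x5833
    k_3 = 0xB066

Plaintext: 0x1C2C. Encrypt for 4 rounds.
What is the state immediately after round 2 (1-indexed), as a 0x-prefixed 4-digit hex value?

0xB54C

s_0 = plaintext = 0x1C2C
s_1 = Round(s_0, k_0) = 0x2CB5
s_2 = Round(s_1, k_1) = 0xB54C
s_3 = Round(s_2, k_2) = 0x4C32
s_4 = Round(s_3, k_3) = 0x326D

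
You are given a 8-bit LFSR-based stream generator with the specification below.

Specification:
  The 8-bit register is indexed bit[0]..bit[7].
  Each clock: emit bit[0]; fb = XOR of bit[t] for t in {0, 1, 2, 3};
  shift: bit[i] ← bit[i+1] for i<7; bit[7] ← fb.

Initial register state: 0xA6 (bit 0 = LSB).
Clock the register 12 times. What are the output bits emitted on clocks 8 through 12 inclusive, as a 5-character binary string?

10001

reg_0 = 0xA6
clock 1: out=0, reg = 0x53
clock 2: out=1, reg = 0x29
clock 3: out=1, reg = 0x14
clock 4: out=0, reg = 0x8A
clock 5: out=0, reg = 0x45
clock 6: out=1, reg = 0x22
clock 7: out=0, reg = 0x91
clock 8: out=1, reg = 0xC8
clock 9: out=0, reg = 0xE4
clock 10: out=0, reg = 0xF2
clock 11: out=0, reg = 0xF9
clock 12: out=1, reg = 0x7C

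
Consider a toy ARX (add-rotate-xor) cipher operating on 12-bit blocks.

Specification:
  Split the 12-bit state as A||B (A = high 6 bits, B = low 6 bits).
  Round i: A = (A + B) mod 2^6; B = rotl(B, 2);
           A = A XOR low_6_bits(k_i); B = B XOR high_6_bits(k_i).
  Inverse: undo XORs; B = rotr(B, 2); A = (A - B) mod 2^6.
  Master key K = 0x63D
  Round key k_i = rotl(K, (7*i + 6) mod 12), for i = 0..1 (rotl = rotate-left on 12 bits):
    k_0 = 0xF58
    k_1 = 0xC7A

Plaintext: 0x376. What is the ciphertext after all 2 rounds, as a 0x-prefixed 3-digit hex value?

0xEEB

s_0 = plaintext = 0x376
s_1 = Round(s_0, k_0) = 0x6E6
s_2 = Round(s_1, k_1) = 0xEEB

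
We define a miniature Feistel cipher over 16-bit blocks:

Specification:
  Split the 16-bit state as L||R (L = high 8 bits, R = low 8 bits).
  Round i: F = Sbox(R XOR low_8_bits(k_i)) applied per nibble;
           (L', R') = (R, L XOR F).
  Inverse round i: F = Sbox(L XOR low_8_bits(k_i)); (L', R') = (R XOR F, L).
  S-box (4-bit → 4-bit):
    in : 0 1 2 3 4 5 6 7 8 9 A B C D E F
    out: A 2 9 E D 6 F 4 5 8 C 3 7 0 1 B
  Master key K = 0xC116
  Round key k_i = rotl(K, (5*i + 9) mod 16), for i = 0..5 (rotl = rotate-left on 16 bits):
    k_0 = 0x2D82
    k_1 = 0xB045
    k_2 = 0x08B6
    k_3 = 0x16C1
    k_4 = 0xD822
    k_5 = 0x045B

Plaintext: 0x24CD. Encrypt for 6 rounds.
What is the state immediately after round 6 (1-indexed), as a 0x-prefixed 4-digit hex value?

0x504E

s_0 = plaintext = 0x24CD
s_1 = Round(s_0, k_0) = 0xCDFF
s_2 = Round(s_1, k_1) = 0xFFF1
s_3 = Round(s_2, k_2) = 0xF12B
s_4 = Round(s_3, k_3) = 0x2BED
s_5 = Round(s_4, k_4) = 0xED50
s_6 = Round(s_5, k_5) = 0x504E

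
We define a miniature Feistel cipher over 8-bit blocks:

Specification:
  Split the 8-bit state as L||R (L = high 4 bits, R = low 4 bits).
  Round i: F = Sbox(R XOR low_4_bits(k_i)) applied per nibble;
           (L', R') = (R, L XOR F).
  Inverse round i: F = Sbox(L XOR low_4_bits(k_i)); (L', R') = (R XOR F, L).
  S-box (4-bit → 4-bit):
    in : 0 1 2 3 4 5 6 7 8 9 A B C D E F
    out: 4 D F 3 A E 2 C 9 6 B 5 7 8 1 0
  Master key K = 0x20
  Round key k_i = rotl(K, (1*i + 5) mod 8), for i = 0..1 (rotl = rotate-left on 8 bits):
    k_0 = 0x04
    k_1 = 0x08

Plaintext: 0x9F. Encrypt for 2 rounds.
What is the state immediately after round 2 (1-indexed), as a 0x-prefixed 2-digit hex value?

0xC5

s_0 = plaintext = 0x9F
s_1 = Round(s_0, k_0) = 0xFC
s_2 = Round(s_1, k_1) = 0xC5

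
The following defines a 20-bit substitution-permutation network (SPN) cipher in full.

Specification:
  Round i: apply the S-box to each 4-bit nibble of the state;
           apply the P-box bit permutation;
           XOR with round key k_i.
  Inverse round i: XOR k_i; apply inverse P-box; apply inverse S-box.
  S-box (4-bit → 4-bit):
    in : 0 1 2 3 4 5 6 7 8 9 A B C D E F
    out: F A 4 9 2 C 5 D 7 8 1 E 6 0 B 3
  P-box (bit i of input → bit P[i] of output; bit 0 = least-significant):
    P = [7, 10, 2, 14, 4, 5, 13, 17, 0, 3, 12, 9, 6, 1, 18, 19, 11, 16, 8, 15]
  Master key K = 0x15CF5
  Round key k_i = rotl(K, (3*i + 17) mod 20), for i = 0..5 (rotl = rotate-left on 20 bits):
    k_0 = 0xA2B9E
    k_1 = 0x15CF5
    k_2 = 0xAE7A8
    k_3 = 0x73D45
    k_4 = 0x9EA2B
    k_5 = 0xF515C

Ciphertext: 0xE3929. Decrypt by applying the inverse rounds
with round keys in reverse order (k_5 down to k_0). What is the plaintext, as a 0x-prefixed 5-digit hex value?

s_0 = ciphertext = 0xE3929
s_1 = InvRound(s_0, k_5) = 0xFAA85
s_2 = InvRound(s_1, k_4) = 0xDC417
s_3 = InvRound(s_2, k_3) = 0x7E279
s_4 = InvRound(s_3, k_2) = 0xC7AAF
s_5 = InvRound(s_4, k_1) = 0x40164
s_6 = InvRound(s_5, k_0) = 0xA010A

0xA010A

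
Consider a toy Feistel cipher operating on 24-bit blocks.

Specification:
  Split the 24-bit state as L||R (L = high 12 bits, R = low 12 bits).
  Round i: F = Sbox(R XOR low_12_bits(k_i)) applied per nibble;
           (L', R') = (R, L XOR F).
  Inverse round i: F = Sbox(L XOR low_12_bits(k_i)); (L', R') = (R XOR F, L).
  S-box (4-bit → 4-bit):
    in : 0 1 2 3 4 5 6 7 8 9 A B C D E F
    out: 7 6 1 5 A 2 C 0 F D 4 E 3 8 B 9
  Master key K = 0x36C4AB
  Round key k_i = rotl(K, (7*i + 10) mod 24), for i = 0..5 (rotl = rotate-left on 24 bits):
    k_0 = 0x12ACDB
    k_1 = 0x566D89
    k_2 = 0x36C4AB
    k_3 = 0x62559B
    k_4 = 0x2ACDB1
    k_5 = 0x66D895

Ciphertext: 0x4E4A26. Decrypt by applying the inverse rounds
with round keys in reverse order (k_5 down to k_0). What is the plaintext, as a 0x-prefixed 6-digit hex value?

0xBA2B9D

s_0 = ciphertext = 0x4E4A26
s_1 = InvRound(s_0, k_5) = 0x9204E4
s_2 = InvRound(s_1, k_4) = 0xE32920
s_3 = InvRound(s_2, k_3) = 0x76DE32
s_4 = InvRound(s_3, k_2) = 0xB0E76D
s_5 = InvRound(s_4, k_1) = 0xB9DB0E
s_6 = InvRound(s_5, k_0) = 0xBA2B9D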